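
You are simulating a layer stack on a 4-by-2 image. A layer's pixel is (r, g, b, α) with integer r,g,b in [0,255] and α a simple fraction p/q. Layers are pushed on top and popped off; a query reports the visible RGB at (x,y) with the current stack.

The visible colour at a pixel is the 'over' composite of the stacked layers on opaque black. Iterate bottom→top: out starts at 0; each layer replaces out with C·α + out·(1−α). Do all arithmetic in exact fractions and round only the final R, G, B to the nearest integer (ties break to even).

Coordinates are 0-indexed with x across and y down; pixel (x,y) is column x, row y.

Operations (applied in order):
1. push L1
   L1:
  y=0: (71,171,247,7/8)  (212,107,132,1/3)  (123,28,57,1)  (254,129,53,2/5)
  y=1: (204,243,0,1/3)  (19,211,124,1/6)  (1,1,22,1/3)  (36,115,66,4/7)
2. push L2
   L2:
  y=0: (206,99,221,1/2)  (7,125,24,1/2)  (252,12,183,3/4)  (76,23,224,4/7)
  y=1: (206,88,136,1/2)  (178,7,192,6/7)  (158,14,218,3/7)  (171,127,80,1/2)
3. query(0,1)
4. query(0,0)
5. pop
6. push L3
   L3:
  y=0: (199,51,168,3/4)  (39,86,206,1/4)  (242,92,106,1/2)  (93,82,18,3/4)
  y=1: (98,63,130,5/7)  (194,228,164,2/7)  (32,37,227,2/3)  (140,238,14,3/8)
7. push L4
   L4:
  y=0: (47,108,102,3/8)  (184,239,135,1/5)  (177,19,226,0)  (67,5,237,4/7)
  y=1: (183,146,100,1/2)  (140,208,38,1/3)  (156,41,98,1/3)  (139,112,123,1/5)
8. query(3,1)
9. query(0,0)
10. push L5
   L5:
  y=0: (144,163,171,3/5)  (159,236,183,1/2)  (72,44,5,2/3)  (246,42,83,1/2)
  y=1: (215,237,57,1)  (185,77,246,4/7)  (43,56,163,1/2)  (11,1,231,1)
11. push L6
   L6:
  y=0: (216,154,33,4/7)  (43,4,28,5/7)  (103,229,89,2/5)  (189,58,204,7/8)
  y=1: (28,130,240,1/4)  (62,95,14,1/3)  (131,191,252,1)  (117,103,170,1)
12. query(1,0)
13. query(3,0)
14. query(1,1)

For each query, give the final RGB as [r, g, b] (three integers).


(0,1) stack=L1,L2; from [0,0,0]:
L1 α=1/3: [68, 81, 0]
L2 α=1/2: [137, 169/2, 68]
= [137, 84, 68]

at x=0,y=0 over L1,L2:
L1 α=7/8: [497/8, 1197/8, 1729/8]
L2 α=1/2: [2145/16, 1989/16, 3497/16]
rounded: [134, 124, 219]

at x=3,y=1 over L1,L3,L4:
L1 α=4/7: [144/7, 460/7, 264/7]
L3 α=3/8: [915/14, 3649/28, 807/28]
L4 α=1/5: [2803/35, 4433/35, 1668/35]
→ [80, 127, 48]

query (0,0) [L1,L3,L4] — begin 0,0,0
L1 α=7/8: [497/8, 1197/8, 1729/8]
L3 α=3/4: [5273/32, 2421/32, 5761/32]
L4 α=3/8: [30877/256, 22473/256, 38597/256]
rounded: [121, 88, 151]

at x=1,y=0 over L1,L3,L4,L5,L6:
L1 α=1/3: [212/3, 107/3, 44]
L3 α=1/4: [251/4, 193/4, 169/2]
L4 α=1/5: [87, 432/5, 473/5]
L5 α=1/2: [123, 806/5, 694/5]
L6 α=5/7: [461/7, 1712/35, 2088/35]
= [66, 49, 60]

at x=3,y=0 over L1,L3,L4,L5,L6:
after L1 α=2/5: [508/5, 258/5, 106/5]
after L3 α=3/4: [1903/20, 372/5, 94/5]
after L4 α=4/7: [11069/140, 1216/35, 5022/35]
after L5 α=1/2: [45509/280, 1343/35, 7927/70]
after L6 α=7/8: [415949/2240, 15553/280, 107887/560]
→ [186, 56, 193]

query (1,1) [L1,L3,L4,L5,L6] — begin 0,0,0
L1 α=1/6: [19/6, 211/6, 62/3]
L3 α=2/7: [2423/42, 3791/42, 1294/21]
L4 α=1/3: [5363/63, 8159/63, 3386/63]
L5 α=4/7: [20903/147, 14627/147, 24050/147]
L6 α=1/3: [50920/441, 43219/441, 50158/441]
= [115, 98, 114]


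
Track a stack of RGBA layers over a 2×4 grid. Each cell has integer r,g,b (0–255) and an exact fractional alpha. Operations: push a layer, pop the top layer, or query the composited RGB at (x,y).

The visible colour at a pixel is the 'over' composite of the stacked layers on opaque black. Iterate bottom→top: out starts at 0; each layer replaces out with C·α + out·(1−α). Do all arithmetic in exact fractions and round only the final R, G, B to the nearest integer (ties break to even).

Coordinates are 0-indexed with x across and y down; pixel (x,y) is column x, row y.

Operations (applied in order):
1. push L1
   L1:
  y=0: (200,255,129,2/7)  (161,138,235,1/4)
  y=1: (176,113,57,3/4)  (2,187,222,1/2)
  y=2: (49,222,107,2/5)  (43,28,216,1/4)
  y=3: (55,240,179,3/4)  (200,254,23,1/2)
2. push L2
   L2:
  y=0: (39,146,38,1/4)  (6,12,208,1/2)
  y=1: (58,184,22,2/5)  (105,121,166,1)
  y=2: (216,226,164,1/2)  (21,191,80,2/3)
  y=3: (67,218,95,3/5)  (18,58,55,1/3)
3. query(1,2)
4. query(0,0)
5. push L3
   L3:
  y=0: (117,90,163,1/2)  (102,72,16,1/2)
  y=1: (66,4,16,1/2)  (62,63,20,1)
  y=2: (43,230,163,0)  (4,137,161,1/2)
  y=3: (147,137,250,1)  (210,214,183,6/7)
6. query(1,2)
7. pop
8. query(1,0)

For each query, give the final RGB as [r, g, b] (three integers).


at x=1,y=2 over L1,L2:
L1 α=1/4: [43/4, 7, 54]
L2 α=2/3: [211/12, 389/3, 214/3]
rounded: [18, 130, 71]

at x=0,y=0 over L1,L2:
L1 α=2/7: [400/7, 510/7, 258/7]
L2 α=1/4: [1473/28, 638/7, 260/7]
→ [53, 91, 37]

(1,2) stack=L1,L2,L3; from [0,0,0]:
L1 α=1/4: [43/4, 7, 54]
L2 α=2/3: [211/12, 389/3, 214/3]
L3 α=1/2: [259/24, 400/3, 697/6]
→ [11, 133, 116]

at x=1,y=0 over L1,L2:
+L1 (α=1/4) → [161/4, 69/2, 235/4]
+L2 (α=1/2) → [185/8, 93/4, 1067/8]
→ [23, 23, 133]


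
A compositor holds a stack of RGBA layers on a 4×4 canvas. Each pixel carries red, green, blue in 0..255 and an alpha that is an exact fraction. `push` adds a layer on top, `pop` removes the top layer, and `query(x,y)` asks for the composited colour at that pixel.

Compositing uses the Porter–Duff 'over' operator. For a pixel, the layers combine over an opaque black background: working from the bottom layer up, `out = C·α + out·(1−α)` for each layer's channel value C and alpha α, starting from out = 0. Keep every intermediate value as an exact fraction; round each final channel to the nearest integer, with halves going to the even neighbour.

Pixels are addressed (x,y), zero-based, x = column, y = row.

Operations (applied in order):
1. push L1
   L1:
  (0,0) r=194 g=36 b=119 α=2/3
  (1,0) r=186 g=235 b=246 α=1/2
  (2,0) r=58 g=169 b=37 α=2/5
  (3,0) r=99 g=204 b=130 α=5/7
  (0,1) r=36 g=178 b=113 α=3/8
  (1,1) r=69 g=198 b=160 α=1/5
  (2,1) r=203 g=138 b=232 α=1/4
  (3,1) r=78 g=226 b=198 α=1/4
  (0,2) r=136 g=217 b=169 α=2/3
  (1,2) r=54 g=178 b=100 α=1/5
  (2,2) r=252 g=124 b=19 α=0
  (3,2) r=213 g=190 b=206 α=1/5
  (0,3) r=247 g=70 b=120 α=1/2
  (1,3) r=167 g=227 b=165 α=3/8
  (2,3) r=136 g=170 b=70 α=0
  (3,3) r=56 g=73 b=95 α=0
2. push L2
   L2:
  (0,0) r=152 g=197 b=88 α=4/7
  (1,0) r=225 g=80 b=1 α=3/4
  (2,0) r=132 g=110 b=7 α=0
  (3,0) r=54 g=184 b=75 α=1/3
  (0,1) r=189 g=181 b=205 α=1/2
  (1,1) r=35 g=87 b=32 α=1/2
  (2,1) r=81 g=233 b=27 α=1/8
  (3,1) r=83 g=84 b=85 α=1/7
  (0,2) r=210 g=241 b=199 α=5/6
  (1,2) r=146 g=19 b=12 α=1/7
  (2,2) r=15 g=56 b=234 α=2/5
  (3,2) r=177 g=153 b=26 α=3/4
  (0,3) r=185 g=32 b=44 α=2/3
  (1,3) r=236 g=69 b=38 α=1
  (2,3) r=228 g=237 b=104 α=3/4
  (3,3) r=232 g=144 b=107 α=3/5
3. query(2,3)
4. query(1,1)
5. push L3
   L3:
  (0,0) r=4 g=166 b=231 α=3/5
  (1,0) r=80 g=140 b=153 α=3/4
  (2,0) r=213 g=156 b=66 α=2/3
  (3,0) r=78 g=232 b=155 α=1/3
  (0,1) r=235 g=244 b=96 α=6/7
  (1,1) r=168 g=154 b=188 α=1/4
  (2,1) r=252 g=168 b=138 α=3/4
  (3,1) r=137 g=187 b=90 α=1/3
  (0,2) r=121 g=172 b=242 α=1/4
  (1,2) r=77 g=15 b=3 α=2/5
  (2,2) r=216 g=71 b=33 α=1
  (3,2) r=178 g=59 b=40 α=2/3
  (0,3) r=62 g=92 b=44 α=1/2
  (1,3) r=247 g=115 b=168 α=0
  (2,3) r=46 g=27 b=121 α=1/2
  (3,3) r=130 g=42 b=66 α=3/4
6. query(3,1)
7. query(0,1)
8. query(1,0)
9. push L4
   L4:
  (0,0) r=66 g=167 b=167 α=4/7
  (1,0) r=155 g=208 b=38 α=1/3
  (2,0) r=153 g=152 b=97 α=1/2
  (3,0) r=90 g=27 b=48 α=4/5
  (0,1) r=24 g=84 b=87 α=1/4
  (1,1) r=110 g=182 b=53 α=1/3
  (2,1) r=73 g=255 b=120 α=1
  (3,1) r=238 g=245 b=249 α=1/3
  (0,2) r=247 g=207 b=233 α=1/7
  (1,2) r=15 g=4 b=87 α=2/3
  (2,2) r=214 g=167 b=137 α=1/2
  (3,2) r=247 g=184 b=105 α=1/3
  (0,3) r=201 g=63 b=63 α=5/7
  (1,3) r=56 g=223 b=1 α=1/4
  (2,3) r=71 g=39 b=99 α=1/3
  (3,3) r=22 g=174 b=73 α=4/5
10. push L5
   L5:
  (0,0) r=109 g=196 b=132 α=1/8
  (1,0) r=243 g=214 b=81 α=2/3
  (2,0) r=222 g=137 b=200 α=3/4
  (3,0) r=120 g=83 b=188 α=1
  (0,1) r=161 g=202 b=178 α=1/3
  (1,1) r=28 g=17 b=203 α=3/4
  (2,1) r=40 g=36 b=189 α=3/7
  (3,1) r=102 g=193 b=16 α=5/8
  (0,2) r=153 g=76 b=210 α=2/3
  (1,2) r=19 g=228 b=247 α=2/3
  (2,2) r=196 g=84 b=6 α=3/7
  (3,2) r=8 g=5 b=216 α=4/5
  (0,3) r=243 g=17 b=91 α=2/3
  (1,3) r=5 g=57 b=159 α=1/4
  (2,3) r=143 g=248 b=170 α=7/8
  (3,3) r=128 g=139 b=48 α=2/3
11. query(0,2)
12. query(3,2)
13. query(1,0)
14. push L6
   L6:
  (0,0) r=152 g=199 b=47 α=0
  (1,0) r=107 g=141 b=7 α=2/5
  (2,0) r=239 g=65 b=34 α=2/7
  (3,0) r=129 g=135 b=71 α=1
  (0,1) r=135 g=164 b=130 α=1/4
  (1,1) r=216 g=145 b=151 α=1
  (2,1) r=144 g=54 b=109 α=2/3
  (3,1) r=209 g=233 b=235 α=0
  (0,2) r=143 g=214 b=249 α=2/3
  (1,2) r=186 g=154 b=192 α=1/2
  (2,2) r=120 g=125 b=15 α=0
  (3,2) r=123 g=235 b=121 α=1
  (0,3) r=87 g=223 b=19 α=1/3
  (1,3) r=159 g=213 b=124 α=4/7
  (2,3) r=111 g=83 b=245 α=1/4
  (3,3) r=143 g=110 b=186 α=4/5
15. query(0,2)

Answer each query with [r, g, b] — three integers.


at x=2,y=3 over L1,L2:
after L1 α=0: [0, 0, 0]
after L2 α=3/4: [171, 711/4, 78]
→ [171, 178, 78]

at x=1,y=1 over L1,L2:
after L1 α=1/5: [69/5, 198/5, 32]
after L2 α=1/2: [122/5, 633/10, 32]
rounded: [24, 63, 32]

query (3,1) [L1,L2,L3] — begin 0,0,0
L1 α=1/4: [39/2, 113/2, 99/2]
L2 α=1/7: [200/7, 423/7, 382/7]
L3 α=1/3: [453/7, 2155/21, 1394/21]
→ [65, 103, 66]

query (0,1) [L1,L2,L3] — begin 0,0,0
after L1 α=3/8: [27/2, 267/4, 339/8]
after L2 α=1/2: [405/4, 991/8, 1979/16]
after L3 α=6/7: [6045/28, 12703/56, 11195/112]
rounded: [216, 227, 100]

(1,0) stack=L1,L2,L3; from [0,0,0]:
after L1 α=1/2: [93, 235/2, 123]
after L2 α=3/4: [192, 715/8, 63/2]
after L3 α=3/4: [108, 4075/32, 981/8]
rounded: [108, 127, 123]

at x=0,y=2 over L1,L2,L3,L4,L5:
+L1 (α=2/3) → [272/3, 434/3, 338/3]
+L2 (α=5/6) → [1711/9, 4049/18, 3323/18]
+L3 (α=1/4) → [1037/6, 5081/24, 4775/24]
+L4 (α=1/7) → [1284/7, 5909/28, 5707/28]
+L5 (α=2/3) → [1142/7, 10165/84, 17467/84]
rounded: [163, 121, 208]

at x=3,y=2 over L1,L2,L3,L4,L5:
L1 α=1/5: [213/5, 38, 206/5]
L2 α=3/4: [717/5, 497/4, 149/5]
L3 α=2/3: [2497/15, 323/4, 183/5]
L4 α=1/3: [8699/45, 691/6, 297/5]
L5 α=4/5: [10139/225, 811/30, 4617/25]
= [45, 27, 185]

(1,0) stack=L1,L2,L3,L4,L5; from [0,0,0]:
after L1 α=1/2: [93, 235/2, 123]
after L2 α=3/4: [192, 715/8, 63/2]
after L3 α=3/4: [108, 4075/32, 981/8]
after L4 α=1/3: [371/3, 7403/48, 1133/12]
after L5 α=2/3: [1829/9, 27947/144, 3077/36]
= [203, 194, 85]

at x=0,y=2 over L1,L2,L3,L4,L5,L6:
L1 α=2/3: [272/3, 434/3, 338/3]
L2 α=5/6: [1711/9, 4049/18, 3323/18]
L3 α=1/4: [1037/6, 5081/24, 4775/24]
L4 α=1/7: [1284/7, 5909/28, 5707/28]
L5 α=2/3: [1142/7, 10165/84, 17467/84]
L6 α=2/3: [1048/7, 46117/252, 59299/252]
→ [150, 183, 235]


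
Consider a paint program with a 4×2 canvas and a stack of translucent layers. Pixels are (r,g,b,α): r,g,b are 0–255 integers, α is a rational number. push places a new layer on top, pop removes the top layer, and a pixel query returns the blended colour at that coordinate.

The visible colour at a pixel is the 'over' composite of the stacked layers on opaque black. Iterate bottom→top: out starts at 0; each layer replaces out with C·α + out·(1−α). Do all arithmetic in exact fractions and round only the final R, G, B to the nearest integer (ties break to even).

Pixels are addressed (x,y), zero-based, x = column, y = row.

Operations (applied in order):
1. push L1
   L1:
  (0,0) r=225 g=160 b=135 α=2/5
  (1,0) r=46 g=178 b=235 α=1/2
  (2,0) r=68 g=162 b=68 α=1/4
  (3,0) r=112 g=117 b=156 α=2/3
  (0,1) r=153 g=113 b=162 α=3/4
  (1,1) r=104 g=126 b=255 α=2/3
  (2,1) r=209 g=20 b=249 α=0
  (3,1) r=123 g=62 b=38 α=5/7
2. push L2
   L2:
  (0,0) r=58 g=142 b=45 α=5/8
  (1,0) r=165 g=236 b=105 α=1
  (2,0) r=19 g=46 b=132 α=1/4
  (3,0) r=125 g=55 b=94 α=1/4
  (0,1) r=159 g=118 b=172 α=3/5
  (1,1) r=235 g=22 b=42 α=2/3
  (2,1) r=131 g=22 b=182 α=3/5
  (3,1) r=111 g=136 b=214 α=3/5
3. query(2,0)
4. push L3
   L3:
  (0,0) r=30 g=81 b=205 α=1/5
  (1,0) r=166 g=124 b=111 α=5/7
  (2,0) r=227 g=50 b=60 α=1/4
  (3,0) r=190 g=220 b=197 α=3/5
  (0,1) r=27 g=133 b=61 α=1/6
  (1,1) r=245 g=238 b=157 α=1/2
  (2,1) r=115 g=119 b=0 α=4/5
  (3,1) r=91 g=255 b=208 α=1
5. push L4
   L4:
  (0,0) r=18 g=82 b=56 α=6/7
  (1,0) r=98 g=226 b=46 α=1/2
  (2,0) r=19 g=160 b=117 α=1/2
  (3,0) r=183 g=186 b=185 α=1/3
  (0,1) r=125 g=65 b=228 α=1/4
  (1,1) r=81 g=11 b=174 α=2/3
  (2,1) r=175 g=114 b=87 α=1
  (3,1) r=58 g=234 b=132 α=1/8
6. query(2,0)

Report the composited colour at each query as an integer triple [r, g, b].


query (2,0) [L1,L2] — begin 0,0,0
L1 α=1/4: [17, 81/2, 17]
L2 α=1/4: [35/2, 335/8, 183/4]
→ [18, 42, 46]

query (2,0) [L1,L2,L3,L4] — begin 0,0,0
+L1 (α=1/4) → [17, 81/2, 17]
+L2 (α=1/4) → [35/2, 335/8, 183/4]
+L3 (α=1/4) → [559/8, 1405/32, 789/16]
+L4 (α=1/2) → [711/16, 6525/64, 2661/32]
rounded: [44, 102, 83]


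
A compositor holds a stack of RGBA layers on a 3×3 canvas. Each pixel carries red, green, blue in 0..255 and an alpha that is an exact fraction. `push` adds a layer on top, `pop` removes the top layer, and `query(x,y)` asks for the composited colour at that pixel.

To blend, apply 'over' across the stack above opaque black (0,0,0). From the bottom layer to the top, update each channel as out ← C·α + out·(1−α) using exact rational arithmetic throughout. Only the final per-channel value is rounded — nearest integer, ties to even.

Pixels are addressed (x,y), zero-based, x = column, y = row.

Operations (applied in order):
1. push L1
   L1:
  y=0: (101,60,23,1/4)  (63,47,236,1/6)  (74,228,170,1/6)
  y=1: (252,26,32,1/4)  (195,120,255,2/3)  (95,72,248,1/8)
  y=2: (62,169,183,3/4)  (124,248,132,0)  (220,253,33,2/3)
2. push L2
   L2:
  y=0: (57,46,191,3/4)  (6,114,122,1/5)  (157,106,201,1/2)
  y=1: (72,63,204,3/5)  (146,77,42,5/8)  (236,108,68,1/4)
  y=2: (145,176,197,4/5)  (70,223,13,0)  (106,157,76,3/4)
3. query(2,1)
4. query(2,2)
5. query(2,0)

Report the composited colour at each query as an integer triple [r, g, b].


(2,1) stack=L1,L2; from [0,0,0]:
after L1 α=1/8: [95/8, 9, 31]
after L2 α=1/4: [2173/32, 135/4, 161/4]
→ [68, 34, 40]

at x=2,y=2 over L1,L2:
L1 α=2/3: [440/3, 506/3, 22]
L2 α=3/4: [697/6, 1919/12, 125/2]
= [116, 160, 62]

query (2,0) [L1,L2] — begin 0,0,0
after L1 α=1/6: [37/3, 38, 85/3]
after L2 α=1/2: [254/3, 72, 344/3]
= [85, 72, 115]


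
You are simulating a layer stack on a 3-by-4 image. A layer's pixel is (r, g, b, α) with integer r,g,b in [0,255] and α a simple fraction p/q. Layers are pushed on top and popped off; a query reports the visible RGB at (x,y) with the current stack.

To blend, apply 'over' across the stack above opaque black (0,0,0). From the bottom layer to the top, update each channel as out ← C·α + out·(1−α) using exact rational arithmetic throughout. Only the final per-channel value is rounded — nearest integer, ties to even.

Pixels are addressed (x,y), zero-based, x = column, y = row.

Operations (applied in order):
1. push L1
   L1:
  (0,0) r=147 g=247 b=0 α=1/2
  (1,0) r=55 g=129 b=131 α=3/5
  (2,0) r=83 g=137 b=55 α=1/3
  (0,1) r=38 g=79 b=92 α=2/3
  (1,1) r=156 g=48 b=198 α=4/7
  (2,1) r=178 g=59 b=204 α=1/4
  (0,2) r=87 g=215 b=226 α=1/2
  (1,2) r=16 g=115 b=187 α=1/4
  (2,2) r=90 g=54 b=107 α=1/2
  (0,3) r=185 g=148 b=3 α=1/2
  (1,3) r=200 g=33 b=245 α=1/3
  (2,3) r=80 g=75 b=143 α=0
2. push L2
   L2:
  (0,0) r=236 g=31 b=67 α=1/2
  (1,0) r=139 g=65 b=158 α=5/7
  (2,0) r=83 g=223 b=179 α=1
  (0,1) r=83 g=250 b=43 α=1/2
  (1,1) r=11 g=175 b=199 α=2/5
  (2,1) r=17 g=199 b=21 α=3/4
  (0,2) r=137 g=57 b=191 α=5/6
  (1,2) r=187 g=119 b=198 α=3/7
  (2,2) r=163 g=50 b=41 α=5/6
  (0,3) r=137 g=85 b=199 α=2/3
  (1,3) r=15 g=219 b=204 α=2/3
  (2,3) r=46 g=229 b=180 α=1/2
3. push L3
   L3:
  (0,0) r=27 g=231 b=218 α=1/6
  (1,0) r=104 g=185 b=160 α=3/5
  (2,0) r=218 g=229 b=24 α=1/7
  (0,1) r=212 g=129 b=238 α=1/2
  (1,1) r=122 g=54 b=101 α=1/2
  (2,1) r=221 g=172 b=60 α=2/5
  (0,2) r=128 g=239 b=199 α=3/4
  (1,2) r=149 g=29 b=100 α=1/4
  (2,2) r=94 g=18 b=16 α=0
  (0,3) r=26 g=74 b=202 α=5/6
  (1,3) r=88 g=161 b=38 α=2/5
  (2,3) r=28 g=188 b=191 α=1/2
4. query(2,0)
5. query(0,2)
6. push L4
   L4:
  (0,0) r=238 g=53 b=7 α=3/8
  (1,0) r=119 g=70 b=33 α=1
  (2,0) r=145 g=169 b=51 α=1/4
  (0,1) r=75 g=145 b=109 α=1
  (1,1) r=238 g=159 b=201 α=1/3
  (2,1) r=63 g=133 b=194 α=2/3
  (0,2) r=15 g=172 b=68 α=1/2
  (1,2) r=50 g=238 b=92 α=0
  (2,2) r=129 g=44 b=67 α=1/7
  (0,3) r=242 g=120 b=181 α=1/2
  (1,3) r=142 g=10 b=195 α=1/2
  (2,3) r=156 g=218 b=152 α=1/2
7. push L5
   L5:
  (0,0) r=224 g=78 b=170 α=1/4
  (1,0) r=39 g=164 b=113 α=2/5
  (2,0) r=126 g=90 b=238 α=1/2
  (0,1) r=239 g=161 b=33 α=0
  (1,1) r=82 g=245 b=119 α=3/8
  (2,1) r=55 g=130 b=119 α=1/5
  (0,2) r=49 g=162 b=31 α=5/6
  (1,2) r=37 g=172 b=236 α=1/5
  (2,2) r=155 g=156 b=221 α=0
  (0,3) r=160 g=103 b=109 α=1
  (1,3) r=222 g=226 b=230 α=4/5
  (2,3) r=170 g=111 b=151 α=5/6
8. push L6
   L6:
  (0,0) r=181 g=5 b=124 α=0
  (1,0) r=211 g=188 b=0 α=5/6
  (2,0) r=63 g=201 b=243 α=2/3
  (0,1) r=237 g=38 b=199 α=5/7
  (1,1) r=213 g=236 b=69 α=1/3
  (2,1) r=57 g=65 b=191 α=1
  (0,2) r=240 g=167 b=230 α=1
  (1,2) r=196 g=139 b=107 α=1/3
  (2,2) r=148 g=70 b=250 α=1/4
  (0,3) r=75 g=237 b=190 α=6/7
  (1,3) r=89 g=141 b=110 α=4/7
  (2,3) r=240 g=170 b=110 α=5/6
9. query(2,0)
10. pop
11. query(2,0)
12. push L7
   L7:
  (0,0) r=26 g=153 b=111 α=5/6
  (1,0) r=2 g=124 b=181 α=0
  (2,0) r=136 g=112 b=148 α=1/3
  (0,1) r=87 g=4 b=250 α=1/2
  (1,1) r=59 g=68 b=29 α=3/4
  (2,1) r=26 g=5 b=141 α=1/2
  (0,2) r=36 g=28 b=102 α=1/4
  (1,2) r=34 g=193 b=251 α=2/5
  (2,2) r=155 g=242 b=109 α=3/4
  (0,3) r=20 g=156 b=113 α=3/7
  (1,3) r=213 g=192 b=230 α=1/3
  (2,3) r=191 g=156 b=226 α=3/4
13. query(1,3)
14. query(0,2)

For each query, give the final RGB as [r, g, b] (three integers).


(2,0) stack=L1,L2,L3; from [0,0,0]:
+L1 (α=1/3) → [83/3, 137/3, 55/3]
+L2 (α=1) → [83, 223, 179]
+L3 (α=1/7) → [716/7, 1567/7, 1098/7]
rounded: [102, 224, 157]

at x=0,y=2 over L1,L2,L3:
L1 α=1/2: [87/2, 215/2, 113]
L2 α=5/6: [1457/12, 785/12, 178]
L3 α=3/4: [6065/48, 9389/48, 775/4]
→ [126, 196, 194]

at x=2,y=0 over L1,L2,L3,L4,L5,L6:
+L1 (α=1/3) → [83/3, 137/3, 55/3]
+L2 (α=1) → [83, 223, 179]
+L3 (α=1/7) → [716/7, 1567/7, 1098/7]
+L4 (α=1/4) → [3163/28, 1471/7, 3651/28]
+L5 (α=1/2) → [6691/56, 2101/14, 10315/56]
+L6 (α=2/3) → [13747/168, 7729/42, 37531/168]
→ [82, 184, 223]

at x=2,y=0 over L1,L2,L3,L4,L5:
after L1 α=1/3: [83/3, 137/3, 55/3]
after L2 α=1: [83, 223, 179]
after L3 α=1/7: [716/7, 1567/7, 1098/7]
after L4 α=1/4: [3163/28, 1471/7, 3651/28]
after L5 α=1/2: [6691/56, 2101/14, 10315/56]
= [119, 150, 184]

(1,3) stack=L1,L2,L3,L4,L5,L7; from [0,0,0]:
+L1 (α=1/3) → [200/3, 11, 245/3]
+L2 (α=2/3) → [290/9, 449/3, 1469/9]
+L3 (α=2/5) → [818/15, 771/5, 1697/15]
+L4 (α=1/2) → [1474/15, 821/10, 2311/15]
+L5 (α=4/5) → [14794/75, 9861/50, 16111/75]
+L7 (α=1/3) → [45563/225, 4887/25, 49472/225]
= [203, 195, 220]

at x=0,y=2 over L1,L2,L3,L4,L5,L7:
+L1 (α=1/2) → [87/2, 215/2, 113]
+L2 (α=5/6) → [1457/12, 785/12, 178]
+L3 (α=3/4) → [6065/48, 9389/48, 775/4]
+L4 (α=1/2) → [6785/96, 17645/96, 1047/8]
+L5 (α=5/6) → [30305/576, 95405/576, 2287/48]
+L7 (α=1/4) → [37217/768, 100781/768, 3919/64]
rounded: [48, 131, 61]


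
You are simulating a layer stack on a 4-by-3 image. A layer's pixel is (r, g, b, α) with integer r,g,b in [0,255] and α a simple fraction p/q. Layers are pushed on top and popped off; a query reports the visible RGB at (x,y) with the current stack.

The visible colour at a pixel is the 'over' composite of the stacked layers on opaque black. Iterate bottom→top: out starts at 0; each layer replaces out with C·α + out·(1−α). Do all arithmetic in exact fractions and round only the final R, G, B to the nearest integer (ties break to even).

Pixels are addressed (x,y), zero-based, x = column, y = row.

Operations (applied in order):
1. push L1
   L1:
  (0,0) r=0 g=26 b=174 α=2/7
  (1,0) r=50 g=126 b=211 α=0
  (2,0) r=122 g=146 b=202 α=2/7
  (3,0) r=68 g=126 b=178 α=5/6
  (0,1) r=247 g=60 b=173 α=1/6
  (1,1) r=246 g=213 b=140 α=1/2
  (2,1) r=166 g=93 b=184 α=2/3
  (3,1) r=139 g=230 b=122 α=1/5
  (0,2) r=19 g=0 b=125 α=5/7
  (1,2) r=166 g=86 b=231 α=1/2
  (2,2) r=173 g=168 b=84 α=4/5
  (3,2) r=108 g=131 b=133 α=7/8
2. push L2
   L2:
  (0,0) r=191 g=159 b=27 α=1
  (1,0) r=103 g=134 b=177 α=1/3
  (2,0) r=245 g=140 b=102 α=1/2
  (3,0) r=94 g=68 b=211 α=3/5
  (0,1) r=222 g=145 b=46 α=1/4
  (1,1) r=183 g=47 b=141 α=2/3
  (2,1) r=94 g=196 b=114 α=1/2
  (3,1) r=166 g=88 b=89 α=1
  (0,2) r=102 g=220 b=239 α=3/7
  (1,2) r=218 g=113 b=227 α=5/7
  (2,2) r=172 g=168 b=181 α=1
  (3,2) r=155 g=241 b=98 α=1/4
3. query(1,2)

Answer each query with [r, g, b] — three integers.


at x=1,y=2 over L1,L2:
+L1 (α=1/2) → [83, 43, 231/2]
+L2 (α=5/7) → [1256/7, 93, 1366/7]
rounded: [179, 93, 195]


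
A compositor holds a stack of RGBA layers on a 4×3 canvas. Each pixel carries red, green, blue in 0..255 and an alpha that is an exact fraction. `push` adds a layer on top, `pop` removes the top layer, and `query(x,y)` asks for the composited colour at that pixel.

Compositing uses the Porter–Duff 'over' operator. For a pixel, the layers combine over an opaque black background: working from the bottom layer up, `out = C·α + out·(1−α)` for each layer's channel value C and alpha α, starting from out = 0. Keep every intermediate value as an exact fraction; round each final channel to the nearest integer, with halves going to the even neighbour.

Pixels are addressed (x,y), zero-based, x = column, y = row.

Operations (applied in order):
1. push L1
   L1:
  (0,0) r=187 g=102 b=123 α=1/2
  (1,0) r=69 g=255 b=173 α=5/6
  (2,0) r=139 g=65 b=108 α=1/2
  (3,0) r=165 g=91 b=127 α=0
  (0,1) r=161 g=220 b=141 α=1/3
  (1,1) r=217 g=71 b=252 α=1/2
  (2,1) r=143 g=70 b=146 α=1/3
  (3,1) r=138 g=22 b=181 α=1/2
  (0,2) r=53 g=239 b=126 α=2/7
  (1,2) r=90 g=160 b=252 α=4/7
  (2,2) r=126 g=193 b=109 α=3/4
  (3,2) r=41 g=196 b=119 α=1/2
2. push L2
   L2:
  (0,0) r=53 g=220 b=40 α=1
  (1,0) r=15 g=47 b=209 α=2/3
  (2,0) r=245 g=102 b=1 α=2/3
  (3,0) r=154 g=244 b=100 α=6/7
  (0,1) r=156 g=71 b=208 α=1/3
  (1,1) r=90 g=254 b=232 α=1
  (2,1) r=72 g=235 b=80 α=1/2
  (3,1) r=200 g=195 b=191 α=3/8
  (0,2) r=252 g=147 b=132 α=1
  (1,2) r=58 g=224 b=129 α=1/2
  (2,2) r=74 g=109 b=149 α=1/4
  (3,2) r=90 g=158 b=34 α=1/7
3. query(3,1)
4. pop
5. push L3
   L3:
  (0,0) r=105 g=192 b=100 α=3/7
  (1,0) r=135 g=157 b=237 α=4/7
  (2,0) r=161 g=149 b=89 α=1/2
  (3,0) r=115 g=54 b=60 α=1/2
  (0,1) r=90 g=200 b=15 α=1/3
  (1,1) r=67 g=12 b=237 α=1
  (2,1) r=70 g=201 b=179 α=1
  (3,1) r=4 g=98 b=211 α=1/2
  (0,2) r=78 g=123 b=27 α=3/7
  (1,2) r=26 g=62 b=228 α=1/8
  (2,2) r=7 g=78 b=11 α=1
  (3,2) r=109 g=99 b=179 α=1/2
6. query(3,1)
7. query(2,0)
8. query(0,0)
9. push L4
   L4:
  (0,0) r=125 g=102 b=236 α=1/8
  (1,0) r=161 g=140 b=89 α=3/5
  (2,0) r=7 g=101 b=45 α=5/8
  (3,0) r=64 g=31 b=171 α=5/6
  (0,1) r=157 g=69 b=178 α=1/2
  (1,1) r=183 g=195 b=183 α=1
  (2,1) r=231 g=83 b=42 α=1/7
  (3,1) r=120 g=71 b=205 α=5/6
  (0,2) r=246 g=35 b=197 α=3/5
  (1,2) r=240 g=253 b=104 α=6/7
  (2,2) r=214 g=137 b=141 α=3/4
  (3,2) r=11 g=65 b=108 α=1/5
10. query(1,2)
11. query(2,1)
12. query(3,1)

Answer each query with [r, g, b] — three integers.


at x=3,y=1 over L1,L2:
after L1 α=1/2: [69, 11, 181/2]
after L2 α=3/8: [945/8, 80, 2051/16]
rounded: [118, 80, 128]

query (3,1) [L1,L3] — begin 0,0,0
+L1 (α=1/2) → [69, 11, 181/2]
+L3 (α=1/2) → [73/2, 109/2, 603/4]
= [36, 54, 151]

query (2,0) [L1,L3] — begin 0,0,0
after L1 α=1/2: [139/2, 65/2, 54]
after L3 α=1/2: [461/4, 363/4, 143/2]
rounded: [115, 91, 72]

at x=0,y=0 over L1,L3:
+L1 (α=1/2) → [187/2, 51, 123/2]
+L3 (α=3/7) → [689/7, 780/7, 78]
= [98, 111, 78]

(1,2) stack=L1,L3,L4; from [0,0,0]:
+L1 (α=4/7) → [360/7, 640/7, 144]
+L3 (α=1/8) → [193/4, 351/4, 309/2]
+L4 (α=6/7) → [5953/28, 6423/28, 1557/14]
= [213, 229, 111]

query (2,1) [L1,L3,L4] — begin 0,0,0
L1 α=1/3: [143/3, 70/3, 146/3]
L3 α=1: [70, 201, 179]
L4 α=1/7: [93, 1289/7, 1116/7]
→ [93, 184, 159]

query (3,1) [L1,L3,L4] — begin 0,0,0
L1 α=1/2: [69, 11, 181/2]
L3 α=1/2: [73/2, 109/2, 603/4]
L4 α=5/6: [1273/12, 273/4, 4703/24]
→ [106, 68, 196]


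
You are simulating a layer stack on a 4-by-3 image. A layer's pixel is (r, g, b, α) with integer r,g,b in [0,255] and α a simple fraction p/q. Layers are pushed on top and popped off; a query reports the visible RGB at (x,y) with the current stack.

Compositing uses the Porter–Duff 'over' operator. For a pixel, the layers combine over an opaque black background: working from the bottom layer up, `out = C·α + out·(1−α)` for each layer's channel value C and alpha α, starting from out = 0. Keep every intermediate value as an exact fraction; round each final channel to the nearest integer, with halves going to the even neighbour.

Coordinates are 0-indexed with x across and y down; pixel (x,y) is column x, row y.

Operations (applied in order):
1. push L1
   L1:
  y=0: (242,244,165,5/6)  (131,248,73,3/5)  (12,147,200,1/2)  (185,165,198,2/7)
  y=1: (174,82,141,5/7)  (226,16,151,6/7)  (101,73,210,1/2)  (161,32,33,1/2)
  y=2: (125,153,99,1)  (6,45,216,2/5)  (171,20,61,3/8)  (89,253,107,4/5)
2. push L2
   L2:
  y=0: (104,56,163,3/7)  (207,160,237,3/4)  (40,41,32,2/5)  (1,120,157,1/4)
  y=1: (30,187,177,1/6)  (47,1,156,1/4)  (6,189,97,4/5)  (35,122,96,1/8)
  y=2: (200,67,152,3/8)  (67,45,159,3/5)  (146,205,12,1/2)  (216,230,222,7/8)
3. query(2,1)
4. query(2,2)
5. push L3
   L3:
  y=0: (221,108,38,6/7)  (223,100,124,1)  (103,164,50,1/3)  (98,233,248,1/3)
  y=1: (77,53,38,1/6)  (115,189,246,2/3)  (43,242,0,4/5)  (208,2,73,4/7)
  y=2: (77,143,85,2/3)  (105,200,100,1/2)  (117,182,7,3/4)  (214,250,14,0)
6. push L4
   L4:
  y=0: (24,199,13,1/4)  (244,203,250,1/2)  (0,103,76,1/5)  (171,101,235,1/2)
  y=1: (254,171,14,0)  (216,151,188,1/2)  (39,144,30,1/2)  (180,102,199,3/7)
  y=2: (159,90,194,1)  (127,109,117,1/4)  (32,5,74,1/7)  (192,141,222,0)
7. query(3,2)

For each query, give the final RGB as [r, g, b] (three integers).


query (2,1) [L1,L2] — begin 0,0,0
+L1 (α=1/2) → [101/2, 73/2, 105]
+L2 (α=4/5) → [149/10, 317/2, 493/5]
= [15, 158, 99]

at x=2,y=2 over L1,L2:
+L1 (α=3/8) → [513/8, 15/2, 183/8]
+L2 (α=1/2) → [1681/16, 425/4, 279/16]
rounded: [105, 106, 17]

query (3,2) [L1,L2,L3,L4] — begin 0,0,0
after L1 α=4/5: [356/5, 1012/5, 428/5]
after L2 α=7/8: [1979/10, 4531/20, 4099/20]
after L3 α=0: [1979/10, 4531/20, 4099/20]
after L4 α=0: [1979/10, 4531/20, 4099/20]
→ [198, 227, 205]


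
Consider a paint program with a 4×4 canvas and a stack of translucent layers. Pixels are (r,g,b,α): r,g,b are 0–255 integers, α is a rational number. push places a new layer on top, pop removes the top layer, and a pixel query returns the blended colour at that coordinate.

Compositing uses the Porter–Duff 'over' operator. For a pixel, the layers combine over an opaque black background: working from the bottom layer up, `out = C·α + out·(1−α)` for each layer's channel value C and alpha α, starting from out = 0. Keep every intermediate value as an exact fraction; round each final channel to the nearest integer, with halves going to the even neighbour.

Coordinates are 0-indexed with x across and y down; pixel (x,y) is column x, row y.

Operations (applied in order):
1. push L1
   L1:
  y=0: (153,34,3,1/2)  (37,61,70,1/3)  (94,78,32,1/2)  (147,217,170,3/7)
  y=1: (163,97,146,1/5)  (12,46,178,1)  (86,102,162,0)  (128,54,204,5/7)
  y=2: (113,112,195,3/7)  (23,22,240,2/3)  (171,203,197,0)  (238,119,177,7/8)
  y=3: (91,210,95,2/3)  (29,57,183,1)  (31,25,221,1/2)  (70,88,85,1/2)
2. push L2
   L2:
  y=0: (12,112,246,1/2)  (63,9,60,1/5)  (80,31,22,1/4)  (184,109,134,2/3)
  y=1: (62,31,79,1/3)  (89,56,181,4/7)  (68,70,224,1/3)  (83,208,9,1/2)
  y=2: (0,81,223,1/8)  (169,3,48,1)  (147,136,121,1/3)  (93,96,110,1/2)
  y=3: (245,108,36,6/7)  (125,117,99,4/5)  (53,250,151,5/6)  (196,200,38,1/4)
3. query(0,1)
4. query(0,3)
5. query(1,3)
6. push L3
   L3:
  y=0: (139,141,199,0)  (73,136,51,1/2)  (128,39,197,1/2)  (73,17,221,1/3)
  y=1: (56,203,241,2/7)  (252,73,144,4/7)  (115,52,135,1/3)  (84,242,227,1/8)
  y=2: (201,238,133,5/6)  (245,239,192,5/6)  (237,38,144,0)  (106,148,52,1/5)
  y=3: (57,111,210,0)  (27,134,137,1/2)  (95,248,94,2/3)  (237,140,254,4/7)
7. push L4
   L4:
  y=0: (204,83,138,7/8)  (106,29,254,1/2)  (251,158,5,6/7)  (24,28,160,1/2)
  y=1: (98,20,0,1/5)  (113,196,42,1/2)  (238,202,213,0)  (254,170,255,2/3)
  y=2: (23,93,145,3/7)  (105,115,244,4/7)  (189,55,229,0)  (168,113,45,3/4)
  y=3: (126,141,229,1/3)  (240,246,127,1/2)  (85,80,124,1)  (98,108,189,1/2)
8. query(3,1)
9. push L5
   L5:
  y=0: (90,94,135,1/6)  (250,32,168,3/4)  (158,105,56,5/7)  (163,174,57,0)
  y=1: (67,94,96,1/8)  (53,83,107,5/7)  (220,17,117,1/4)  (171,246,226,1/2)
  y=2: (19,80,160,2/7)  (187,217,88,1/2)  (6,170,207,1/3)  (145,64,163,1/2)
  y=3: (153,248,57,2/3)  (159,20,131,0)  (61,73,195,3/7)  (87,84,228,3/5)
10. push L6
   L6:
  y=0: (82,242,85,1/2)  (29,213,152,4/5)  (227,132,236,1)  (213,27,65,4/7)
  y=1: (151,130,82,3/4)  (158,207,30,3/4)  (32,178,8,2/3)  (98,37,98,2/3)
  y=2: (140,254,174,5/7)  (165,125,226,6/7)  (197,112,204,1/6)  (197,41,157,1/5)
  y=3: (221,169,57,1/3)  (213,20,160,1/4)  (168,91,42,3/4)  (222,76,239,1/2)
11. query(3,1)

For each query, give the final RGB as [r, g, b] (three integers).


query (0,1) [L1,L2] — begin 0,0,0
L1 α=1/5: [163/5, 97/5, 146/5]
L2 α=1/3: [212/5, 349/15, 229/5]
rounded: [42, 23, 46]

query (0,3) [L1,L2] — begin 0,0,0
+L1 (α=2/3) → [182/3, 140, 190/3]
+L2 (α=6/7) → [656/3, 788/7, 838/21]
rounded: [219, 113, 40]

(1,3) stack=L1,L2; from [0,0,0]:
+L1 (α=1) → [29, 57, 183]
+L2 (α=4/5) → [529/5, 105, 579/5]
= [106, 105, 116]

(3,1) stack=L1,L2,L3,L4; from [0,0,0]:
after L1 α=5/7: [640/7, 270/7, 1020/7]
after L2 α=1/2: [1221/14, 863/7, 1083/14]
after L3 α=1/8: [1389/16, 1105/8, 1537/16]
after L4 α=2/3: [9517/48, 1275/8, 9697/48]
→ [198, 159, 202]

query (3,1) [L1,L2,L3,L4,L5,L6] — begin 0,0,0
+L1 (α=5/7) → [640/7, 270/7, 1020/7]
+L2 (α=1/2) → [1221/14, 863/7, 1083/14]
+L3 (α=1/8) → [1389/16, 1105/8, 1537/16]
+L4 (α=2/3) → [9517/48, 1275/8, 9697/48]
+L5 (α=1/2) → [17725/96, 3243/16, 20545/96]
+L6 (α=2/3) → [36541/288, 4427/48, 39361/288]
= [127, 92, 137]


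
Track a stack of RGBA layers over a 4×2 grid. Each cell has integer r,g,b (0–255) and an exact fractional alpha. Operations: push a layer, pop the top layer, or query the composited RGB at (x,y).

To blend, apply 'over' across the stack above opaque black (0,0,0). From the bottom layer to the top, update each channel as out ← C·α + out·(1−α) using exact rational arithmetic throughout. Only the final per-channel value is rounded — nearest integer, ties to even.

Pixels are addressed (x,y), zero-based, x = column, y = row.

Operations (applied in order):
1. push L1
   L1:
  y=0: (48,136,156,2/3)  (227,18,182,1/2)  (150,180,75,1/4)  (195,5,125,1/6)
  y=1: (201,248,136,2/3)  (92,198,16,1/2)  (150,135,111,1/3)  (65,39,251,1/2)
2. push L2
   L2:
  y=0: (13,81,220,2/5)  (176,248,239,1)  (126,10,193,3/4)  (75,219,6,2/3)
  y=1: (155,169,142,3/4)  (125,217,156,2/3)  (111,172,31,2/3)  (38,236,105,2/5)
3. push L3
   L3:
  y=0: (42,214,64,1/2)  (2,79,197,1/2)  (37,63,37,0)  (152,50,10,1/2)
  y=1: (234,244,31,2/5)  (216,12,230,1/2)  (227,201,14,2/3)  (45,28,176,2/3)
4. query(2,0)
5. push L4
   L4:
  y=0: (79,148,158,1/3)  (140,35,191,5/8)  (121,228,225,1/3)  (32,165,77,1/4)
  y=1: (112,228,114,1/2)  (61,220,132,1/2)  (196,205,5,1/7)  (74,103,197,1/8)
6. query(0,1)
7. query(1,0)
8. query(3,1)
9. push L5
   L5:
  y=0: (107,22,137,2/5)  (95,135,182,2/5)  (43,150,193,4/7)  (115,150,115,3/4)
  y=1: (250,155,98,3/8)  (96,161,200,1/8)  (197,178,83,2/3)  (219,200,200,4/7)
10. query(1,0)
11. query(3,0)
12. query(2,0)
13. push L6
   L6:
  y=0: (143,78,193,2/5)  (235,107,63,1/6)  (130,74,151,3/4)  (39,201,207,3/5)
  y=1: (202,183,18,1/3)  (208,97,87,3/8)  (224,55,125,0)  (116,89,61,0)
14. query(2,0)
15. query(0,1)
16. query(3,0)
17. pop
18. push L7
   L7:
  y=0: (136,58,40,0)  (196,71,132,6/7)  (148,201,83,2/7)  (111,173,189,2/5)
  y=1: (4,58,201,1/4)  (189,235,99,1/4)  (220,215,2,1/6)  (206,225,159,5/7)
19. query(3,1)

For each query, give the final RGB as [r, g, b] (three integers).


at x=2,y=0 over L1,L2,L3:
L1 α=1/4: [75/2, 45, 75/4]
L2 α=3/4: [831/8, 75/4, 2391/16]
L3 α=0: [831/8, 75/4, 2391/16]
= [104, 19, 149]

at x=0,y=1 over L1,L2,L3,L4:
+L1 (α=2/3) → [134, 496/3, 272/3]
+L2 (α=3/4) → [599/4, 2017/12, 775/6]
+L3 (α=2/5) → [3669/20, 3969/20, 899/10]
+L4 (α=1/2) → [5909/40, 8529/40, 2039/20]
rounded: [148, 213, 102]

at x=1,y=0 over L1,L2,L3,L4:
L1 α=1/2: [227/2, 9, 91]
L2 α=1: [176, 248, 239]
L3 α=1/2: [89, 327/2, 218]
L4 α=5/8: [967/8, 1331/16, 1609/8]
rounded: [121, 83, 201]

at x=3,y=1 over L1,L2,L3,L4:
after L1 α=1/2: [65/2, 39/2, 251/2]
after L2 α=2/5: [347/10, 1061/10, 1173/10]
after L3 α=2/3: [1247/30, 1621/30, 4693/30]
after L4 α=1/8: [10949/240, 14437/240, 38761/240]
rounded: [46, 60, 162]

query (1,0) [L1,L2,L3,L4,L5] — begin 0,0,0
+L1 (α=1/2) → [227/2, 9, 91]
+L2 (α=1) → [176, 248, 239]
+L3 (α=1/2) → [89, 327/2, 218]
+L4 (α=5/8) → [967/8, 1331/16, 1609/8]
+L5 (α=2/5) → [4421/40, 8313/80, 7739/40]
→ [111, 104, 193]

at x=3,y=0 over L1,L2,L3,L4,L5:
L1 α=1/6: [65/2, 5/6, 125/6]
L2 α=2/3: [365/6, 2633/18, 197/18]
L3 α=1/2: [1277/12, 3533/36, 377/36]
L4 α=1/4: [1405/16, 5513/48, 1301/48]
L5 α=3/4: [6925/64, 27113/192, 17861/192]
= [108, 141, 93]

at x=2,y=0 over L1,L2,L3,L4,L5:
L1 α=1/4: [75/2, 45, 75/4]
L2 α=3/4: [831/8, 75/4, 2391/16]
L3 α=0: [831/8, 75/4, 2391/16]
L4 α=1/3: [1315/12, 177/2, 1397/8]
L5 α=4/7: [2003/28, 1731/14, 1481/8]
rounded: [72, 124, 185]

at x=2,y=0 over L1,L2,L3,L4,L5,L6:
+L1 (α=1/4) → [75/2, 45, 75/4]
+L2 (α=3/4) → [831/8, 75/4, 2391/16]
+L3 (α=0) → [831/8, 75/4, 2391/16]
+L4 (α=1/3) → [1315/12, 177/2, 1397/8]
+L5 (α=4/7) → [2003/28, 1731/14, 1481/8]
+L6 (α=3/4) → [12923/112, 4839/56, 5105/32]
= [115, 86, 160]

query (0,1) [L1,L2,L3,L4,L5,L6] — begin 0,0,0
after L1 α=2/3: [134, 496/3, 272/3]
after L2 α=3/4: [599/4, 2017/12, 775/6]
after L3 α=2/5: [3669/20, 3969/20, 899/10]
after L4 α=1/2: [5909/40, 8529/40, 2039/20]
after L5 α=3/8: [11909/64, 12249/64, 3215/32]
after L6 α=1/3: [18373/96, 6035/32, 3503/48]
= [191, 189, 73]

(3,0) stack=L1,L2,L3,L4,L5,L6; from [0,0,0]:
+L1 (α=1/6) → [65/2, 5/6, 125/6]
+L2 (α=2/3) → [365/6, 2633/18, 197/18]
+L3 (α=1/2) → [1277/12, 3533/36, 377/36]
+L4 (α=1/4) → [1405/16, 5513/48, 1301/48]
+L5 (α=3/4) → [6925/64, 27113/192, 17861/192]
+L6 (α=3/5) → [10669/160, 85001/480, 77477/480]
→ [67, 177, 161]

query (3,1) [L1,L2,L3,L4,L5,L7] — begin 0,0,0
after L1 α=1/2: [65/2, 39/2, 251/2]
after L2 α=2/5: [347/10, 1061/10, 1173/10]
after L3 α=2/3: [1247/30, 1621/30, 4693/30]
after L4 α=1/8: [10949/240, 14437/240, 38761/240]
after L5 α=4/7: [81029/560, 78437/560, 102761/560]
after L7 α=5/7: [369429/1960, 393437/1960, 325361/1960]
= [188, 201, 166]


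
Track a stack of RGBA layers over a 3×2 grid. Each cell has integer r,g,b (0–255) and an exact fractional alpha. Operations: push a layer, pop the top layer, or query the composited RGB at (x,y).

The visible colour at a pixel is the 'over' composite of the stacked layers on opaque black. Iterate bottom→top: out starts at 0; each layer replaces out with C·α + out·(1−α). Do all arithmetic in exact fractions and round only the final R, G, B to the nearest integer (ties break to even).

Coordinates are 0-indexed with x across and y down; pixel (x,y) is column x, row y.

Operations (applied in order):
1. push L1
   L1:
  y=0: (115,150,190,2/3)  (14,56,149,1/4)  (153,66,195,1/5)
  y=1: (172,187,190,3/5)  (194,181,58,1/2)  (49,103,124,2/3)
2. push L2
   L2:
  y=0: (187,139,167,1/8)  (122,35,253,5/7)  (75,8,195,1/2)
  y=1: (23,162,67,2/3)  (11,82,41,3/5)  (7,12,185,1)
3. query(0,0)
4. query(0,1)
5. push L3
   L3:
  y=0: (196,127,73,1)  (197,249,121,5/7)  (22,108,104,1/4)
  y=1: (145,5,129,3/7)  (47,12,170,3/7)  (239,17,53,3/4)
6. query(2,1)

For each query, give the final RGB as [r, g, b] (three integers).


at x=0,y=0 over L1,L2:
L1 α=2/3: [230/3, 100, 380/3]
L2 α=1/8: [2171/24, 839/8, 3161/24]
→ [90, 105, 132]

query (0,1) [L1,L2] — begin 0,0,0
L1 α=3/5: [516/5, 561/5, 114]
L2 α=2/3: [746/15, 727/5, 248/3]
= [50, 145, 83]

query (2,1) [L1,L2,L3] — begin 0,0,0
L1 α=2/3: [98/3, 206/3, 248/3]
L2 α=1: [7, 12, 185]
L3 α=3/4: [181, 63/4, 86]
rounded: [181, 16, 86]


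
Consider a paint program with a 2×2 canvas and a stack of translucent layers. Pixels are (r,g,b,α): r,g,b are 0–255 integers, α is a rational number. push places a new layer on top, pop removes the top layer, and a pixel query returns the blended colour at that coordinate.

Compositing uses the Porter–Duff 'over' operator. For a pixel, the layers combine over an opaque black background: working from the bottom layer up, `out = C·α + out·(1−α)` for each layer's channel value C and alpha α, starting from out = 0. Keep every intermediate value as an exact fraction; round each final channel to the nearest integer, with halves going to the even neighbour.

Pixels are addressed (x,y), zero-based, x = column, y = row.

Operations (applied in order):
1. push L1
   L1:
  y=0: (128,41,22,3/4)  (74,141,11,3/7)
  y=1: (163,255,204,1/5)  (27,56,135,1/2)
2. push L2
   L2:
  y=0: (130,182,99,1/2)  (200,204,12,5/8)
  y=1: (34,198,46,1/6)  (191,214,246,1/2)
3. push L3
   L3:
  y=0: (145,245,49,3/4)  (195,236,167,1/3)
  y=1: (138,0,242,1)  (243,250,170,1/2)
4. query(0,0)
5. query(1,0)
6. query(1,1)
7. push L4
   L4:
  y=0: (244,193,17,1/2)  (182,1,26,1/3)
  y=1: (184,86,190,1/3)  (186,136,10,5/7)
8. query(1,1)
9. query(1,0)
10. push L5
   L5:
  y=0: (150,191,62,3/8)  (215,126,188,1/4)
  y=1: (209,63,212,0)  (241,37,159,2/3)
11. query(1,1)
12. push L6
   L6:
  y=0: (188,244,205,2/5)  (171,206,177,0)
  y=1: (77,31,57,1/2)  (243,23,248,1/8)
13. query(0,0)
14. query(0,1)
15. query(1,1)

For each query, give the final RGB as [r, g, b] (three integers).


(0,0) stack=L1,L2,L3; from [0,0,0]:
after L1 α=3/4: [96, 123/4, 33/2]
after L2 α=1/2: [113, 851/8, 231/4]
after L3 α=3/4: [137, 6731/32, 819/16]
rounded: [137, 210, 51]

at x=1,y=0 over L1,L2,L3:
L1 α=3/7: [222/7, 423/7, 33/7]
L2 α=5/8: [3833/28, 8409/56, 519/56]
L3 α=1/3: [6563/42, 15017/84, 5195/84]
→ [156, 179, 62]

at x=1,y=1 over L1,L2,L3:
after L1 α=1/2: [27/2, 28, 135/2]
after L2 α=1/2: [409/4, 121, 627/4]
after L3 α=1/2: [1381/8, 371/2, 1307/8]
→ [173, 186, 163]

at x=1,y=1 over L1,L2,L3,L4:
after L1 α=1/2: [27/2, 28, 135/2]
after L2 α=1/2: [409/4, 121, 627/4]
after L3 α=1/2: [1381/8, 371/2, 1307/8]
after L4 α=5/7: [5101/28, 1051/7, 1507/28]
= [182, 150, 54]

query (1,0) [L1,L2,L3,L4] — begin 0,0,0
+L1 (α=3/7) → [222/7, 423/7, 33/7]
+L2 (α=5/8) → [3833/28, 8409/56, 519/56]
+L3 (α=1/3) → [6563/42, 15017/84, 5195/84]
+L4 (α=1/3) → [10385/63, 15059/126, 6287/126]
= [165, 120, 50]

(1,1) stack=L1,L2,L3,L4,L5; from [0,0,0]:
+L1 (α=1/2) → [27/2, 28, 135/2]
+L2 (α=1/2) → [409/4, 121, 627/4]
+L3 (α=1/2) → [1381/8, 371/2, 1307/8]
+L4 (α=5/7) → [5101/28, 1051/7, 1507/28]
+L5 (α=2/3) → [6199/28, 523/7, 10411/84]
rounded: [221, 75, 124]

at x=0,y=0 over L1,L2,L3,L4,L5,L6:
after L1 α=3/4: [96, 123/4, 33/2]
after L2 α=1/2: [113, 851/8, 231/4]
after L3 α=3/4: [137, 6731/32, 819/16]
after L4 α=1/2: [381/2, 12907/64, 1091/32]
after L5 α=3/8: [2805/16, 101207/512, 11407/256]
after L6 α=2/5: [14431/80, 553477/2560, 139181/1280]
rounded: [180, 216, 109]

(0,1) stack=L1,L2,L3,L4,L5,L6; from [0,0,0]:
+L1 (α=1/5) → [163/5, 51, 204/5]
+L2 (α=1/6) → [197/6, 151/2, 125/3]
+L3 (α=1) → [138, 0, 242]
+L4 (α=1/3) → [460/3, 86/3, 674/3]
+L5 (α=0) → [460/3, 86/3, 674/3]
+L6 (α=1/2) → [691/6, 179/6, 845/6]
→ [115, 30, 141]

(1,1) stack=L1,L2,L3,L4,L5,L6; from [0,0,0]:
+L1 (α=1/2) → [27/2, 28, 135/2]
+L2 (α=1/2) → [409/4, 121, 627/4]
+L3 (α=1/2) → [1381/8, 371/2, 1307/8]
+L4 (α=5/7) → [5101/28, 1051/7, 1507/28]
+L5 (α=2/3) → [6199/28, 523/7, 10411/84]
+L6 (α=1/8) → [7171/32, 273/4, 13387/96]
rounded: [224, 68, 139]
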